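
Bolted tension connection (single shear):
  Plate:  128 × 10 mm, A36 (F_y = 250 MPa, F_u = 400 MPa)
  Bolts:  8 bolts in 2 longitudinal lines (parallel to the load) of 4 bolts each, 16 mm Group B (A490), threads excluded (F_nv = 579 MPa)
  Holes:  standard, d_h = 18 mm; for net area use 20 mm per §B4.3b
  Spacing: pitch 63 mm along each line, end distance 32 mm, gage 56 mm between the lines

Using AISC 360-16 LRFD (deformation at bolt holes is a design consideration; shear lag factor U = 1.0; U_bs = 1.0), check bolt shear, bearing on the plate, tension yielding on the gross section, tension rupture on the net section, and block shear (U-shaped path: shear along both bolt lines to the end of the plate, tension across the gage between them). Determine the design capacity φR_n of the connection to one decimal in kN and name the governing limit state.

Bolt shear: A_b = π(16)²/4 = 201.06 mm². φR_n = 0.75 × 579 × 201.06 × 8 × 1 = 698.5 kN.
Bearing (10 mm plate, F_u = 400 MPa): end bolts L_c = 32 − 18/2 = 23, R_n = min(1.2×23×10×400, 2.4×16×10×400) = 110.4 kN/bolt; interior L_c = 63 − 18 = 45, R_n = 153.6 kN/bolt. φR_n = 0.75 × (2×110.4 + 6×153.6) = 856.8 kN.
Tension yield (gross): A_g = 128×10 = 1280 mm². φR_n = 0.90 × 250 × 1280 = 288.0 kN.
Tension rupture (net): A_n = (128 − 2×20)×10 = 880 mm² (U = 1.0, A_e = A_n). φR_n = 0.75 × 400 × 880 = 264.0 kN.
Block shear: shear path 2×[32+3×63] = 2×221 mm, A_gv = 4420, A_nv = 2×(221 − 3.5×20)×10 = 3020 mm²; tension across gage: (56 − 1×20)×10 = 360 mm². R_n = min(0.6×400×3020, 0.6×250×4420) + 1.0×400×360 = min(724.8, 663) + 144 = 807 kN. φR_n = 0.75 × 807 = 605.3 kN.
Governing: min(698.5, 856.8, 288.0, 264.0, 605.3) = 264.0 kN → net-section rupture.

264.0 kN (net-section rupture governs)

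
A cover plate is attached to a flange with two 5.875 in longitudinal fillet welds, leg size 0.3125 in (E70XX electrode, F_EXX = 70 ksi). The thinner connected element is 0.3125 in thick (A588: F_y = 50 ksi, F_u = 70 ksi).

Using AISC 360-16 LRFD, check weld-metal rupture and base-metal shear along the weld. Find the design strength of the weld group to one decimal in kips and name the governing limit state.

Weld metal: throat = 0.707×0.3125 = 0.22094 in, L = 2×5.875 = 11.75 in. φR_n = 0.75 × 0.6 × 70 × 0.22094 × 11.75 = 81.8 kips.
Base metal shear (0.3125 in plate): yield φR_n = 1.0×0.6×50×0.3125×11.75 = 110.2 kips; rupture φR_n = 0.75×0.6×70×0.3125×11.75 = 115.7 kips; take 110.2 kips (yield).
Governing: min(81.8, 110.2) = 81.8 kips → weld metal.

81.8 kips (weld metal governs)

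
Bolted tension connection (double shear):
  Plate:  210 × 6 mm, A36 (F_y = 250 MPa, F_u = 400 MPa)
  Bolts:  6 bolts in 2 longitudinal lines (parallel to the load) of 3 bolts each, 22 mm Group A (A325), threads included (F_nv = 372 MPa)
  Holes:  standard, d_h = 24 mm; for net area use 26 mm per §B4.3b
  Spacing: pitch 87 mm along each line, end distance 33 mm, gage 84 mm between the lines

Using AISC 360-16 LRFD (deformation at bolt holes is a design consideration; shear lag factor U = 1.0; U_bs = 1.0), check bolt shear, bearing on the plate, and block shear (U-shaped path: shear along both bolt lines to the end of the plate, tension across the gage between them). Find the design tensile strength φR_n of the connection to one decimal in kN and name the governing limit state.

383.9 kN (block shear governs)

Bolt shear: A_b = π(22)²/4 = 380.13 mm². φR_n = 0.75 × 372 × 380.13 × 6 × 2 = 1272.7 kN.
Bearing (6 mm plate, F_u = 400 MPa): end bolts L_c = 33 − 24/2 = 21, R_n = min(1.2×21×6×400, 2.4×22×6×400) = 60.48 kN/bolt; interior L_c = 87 − 24 = 63, R_n = 126.72 kN/bolt. φR_n = 0.75 × (2×60.48 + 4×126.72) = 470.9 kN.
Block shear: shear path 2×[33+2×87] = 2×207 mm, A_gv = 2484, A_nv = 2×(207 − 2.5×26)×6 = 1704 mm²; tension across gage: (84 − 1×26)×6 = 348 mm². R_n = min(0.6×400×1704, 0.6×250×2484) + 1.0×400×348 = min(408.96, 372.6) + 139.2 = 511.8 kN. φR_n = 0.75 × 511.8 = 383.9 kN.
Governing: min(1272.7, 470.9, 383.9) = 383.9 kN → block shear.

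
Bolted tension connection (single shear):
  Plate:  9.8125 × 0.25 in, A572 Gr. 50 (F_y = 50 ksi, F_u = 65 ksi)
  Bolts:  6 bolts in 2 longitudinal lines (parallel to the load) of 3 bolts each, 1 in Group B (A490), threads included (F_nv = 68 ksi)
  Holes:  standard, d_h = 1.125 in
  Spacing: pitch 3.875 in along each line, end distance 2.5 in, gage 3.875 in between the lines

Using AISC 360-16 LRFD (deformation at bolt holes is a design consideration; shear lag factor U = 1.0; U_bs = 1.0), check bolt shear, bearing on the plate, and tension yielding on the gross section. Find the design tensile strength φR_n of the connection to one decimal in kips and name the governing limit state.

Bolt shear: A_b = π(1)²/4 = 0.7854 in². φR_n = 0.75 × 68 × 0.7854 × 6 × 1 = 240.3 kips.
Bearing (0.25 in plate, F_u = 65 ksi): end bolts L_c = 2.5 − 1.125/2 = 1.9375, R_n = min(1.2×1.9375×0.25×65, 2.4×1×0.25×65) = 37.781 kips/bolt; interior L_c = 3.875 − 1.125 = 2.75, R_n = 39 kips/bolt. φR_n = 0.75 × (2×37.781 + 4×39) = 173.7 kips.
Tension yield (gross): A_g = 9.8125×0.25 = 2.4531 in². φR_n = 0.90 × 50 × 2.4531 = 110.4 kips.
Governing: min(240.3, 173.7, 110.4) = 110.4 kips → gross-section yield.

110.4 kips (gross-section yield governs)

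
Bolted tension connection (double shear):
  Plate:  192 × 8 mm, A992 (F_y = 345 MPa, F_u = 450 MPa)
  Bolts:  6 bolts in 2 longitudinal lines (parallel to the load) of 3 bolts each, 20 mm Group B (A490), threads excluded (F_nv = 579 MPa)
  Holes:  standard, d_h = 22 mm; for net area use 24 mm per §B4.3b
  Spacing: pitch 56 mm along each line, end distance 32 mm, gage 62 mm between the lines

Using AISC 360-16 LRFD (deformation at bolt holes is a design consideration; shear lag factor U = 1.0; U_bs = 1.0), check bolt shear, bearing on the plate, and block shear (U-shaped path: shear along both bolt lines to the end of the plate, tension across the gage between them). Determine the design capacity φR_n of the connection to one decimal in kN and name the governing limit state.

374.8 kN (block shear governs)

Bolt shear: A_b = π(20)²/4 = 314.16 mm². φR_n = 0.75 × 579 × 314.16 × 6 × 2 = 1637.1 kN.
Bearing (8 mm plate, F_u = 450 MPa): end bolts L_c = 32 − 22/2 = 21, R_n = min(1.2×21×8×450, 2.4×20×8×450) = 90.72 kN/bolt; interior L_c = 56 − 22 = 34, R_n = 146.88 kN/bolt. φR_n = 0.75 × (2×90.72 + 4×146.88) = 576.7 kN.
Block shear: shear path 2×[32+2×56] = 2×144 mm, A_gv = 2304, A_nv = 2×(144 − 2.5×24)×8 = 1344 mm²; tension across gage: (62 − 1×24)×8 = 304 mm². R_n = min(0.6×450×1344, 0.6×345×2304) + 1.0×450×304 = min(362.88, 476.93) + 136.8 = 499.68 kN. φR_n = 0.75 × 499.68 = 374.8 kN.
Governing: min(1637.1, 576.7, 374.8) = 374.8 kN → block shear.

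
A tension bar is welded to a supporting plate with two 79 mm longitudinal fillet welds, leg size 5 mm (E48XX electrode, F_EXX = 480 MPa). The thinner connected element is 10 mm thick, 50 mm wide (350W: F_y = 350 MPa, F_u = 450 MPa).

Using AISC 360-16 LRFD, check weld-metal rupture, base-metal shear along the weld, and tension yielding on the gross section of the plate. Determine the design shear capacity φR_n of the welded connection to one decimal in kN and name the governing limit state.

Weld metal: throat = 0.707×5 = 3.535 mm, L = 2×79 = 158 mm. φR_n = 0.75 × 0.6 × 480 × 3.535 × 158 = 120.6 kN.
Base metal shear (10 mm plate): yield φR_n = 1.0×0.6×350×10×158 = 331.8 kN; rupture φR_n = 0.75×0.6×450×10×158 = 320.0 kN; take 320.0 kN (rupture).
Tension yield (gross): A_g = 50×10 = 500 mm². φR_n = 0.90 × 350 × 500 = 157.5 kN.
Governing: min(120.6, 320.0, 157.5) = 120.6 kN → weld metal.

120.6 kN (weld metal governs)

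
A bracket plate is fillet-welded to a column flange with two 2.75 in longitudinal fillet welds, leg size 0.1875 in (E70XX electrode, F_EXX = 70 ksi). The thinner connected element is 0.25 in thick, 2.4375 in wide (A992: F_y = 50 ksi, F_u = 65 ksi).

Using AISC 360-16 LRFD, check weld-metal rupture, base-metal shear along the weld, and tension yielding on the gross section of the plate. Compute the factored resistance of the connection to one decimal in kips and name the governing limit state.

Weld metal: throat = 0.707×0.1875 = 0.13256 in, L = 2×2.75 = 5.5 in. φR_n = 0.75 × 0.6 × 70 × 0.13256 × 5.5 = 23.0 kips.
Base metal shear (0.25 in plate): yield φR_n = 1.0×0.6×50×0.25×5.5 = 41.3 kips; rupture φR_n = 0.75×0.6×65×0.25×5.5 = 40.2 kips; take 40.2 kips (rupture).
Tension yield (gross): A_g = 2.4375×0.25 = 0.60938 in². φR_n = 0.90 × 50 × 0.60938 = 27.4 kips.
Governing: min(23.0, 40.2, 27.4) = 23.0 kips → weld metal.

23.0 kips (weld metal governs)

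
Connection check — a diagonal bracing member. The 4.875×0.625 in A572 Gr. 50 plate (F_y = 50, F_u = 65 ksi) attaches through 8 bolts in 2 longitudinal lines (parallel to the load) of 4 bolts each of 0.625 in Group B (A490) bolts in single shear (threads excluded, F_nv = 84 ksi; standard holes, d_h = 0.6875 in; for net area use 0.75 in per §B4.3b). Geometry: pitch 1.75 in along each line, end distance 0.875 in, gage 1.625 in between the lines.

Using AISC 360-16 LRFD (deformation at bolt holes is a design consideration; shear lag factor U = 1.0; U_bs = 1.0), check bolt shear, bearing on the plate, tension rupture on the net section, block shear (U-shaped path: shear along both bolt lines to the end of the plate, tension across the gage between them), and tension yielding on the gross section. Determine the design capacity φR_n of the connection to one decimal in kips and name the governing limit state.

102.8 kips (net-section rupture governs)

Bolt shear: A_b = π(0.625)²/4 = 0.3068 in². φR_n = 0.75 × 84 × 0.3068 × 8 × 1 = 154.6 kips.
Bearing (0.625 in plate, F_u = 65 ksi): end bolts L_c = 0.875 − 0.6875/2 = 0.53125, R_n = min(1.2×0.53125×0.625×65, 2.4×0.625×0.625×65) = 25.898 kips/bolt; interior L_c = 1.75 − 0.6875 = 1.0625, R_n = 51.797 kips/bolt. φR_n = 0.75 × (2×25.898 + 6×51.797) = 271.9 kips.
Tension rupture (net): A_n = (4.875 − 2×0.75)×0.625 = 2.1094 in² (U = 1.0, A_e = A_n). φR_n = 0.75 × 65 × 2.1094 = 102.8 kips.
Block shear: shear path 2×[0.875+3×1.75] = 2×6.125 in, A_gv = 7.6563, A_nv = 2×(6.125 − 3.5×0.75)×0.625 = 4.375 in²; tension across gage: (1.625 − 1×0.75)×0.625 = 0.54688 in². R_n = min(0.6×65×4.375, 0.6×50×7.6563) + 1.0×65×0.54688 = min(170.63, 229.69) + 35.547 = 206.18 kips. φR_n = 0.75 × 206.18 = 154.6 kips.
Tension yield (gross): A_g = 4.875×0.625 = 3.0469 in². φR_n = 0.90 × 50 × 3.0469 = 137.1 kips.
Governing: min(154.6, 271.9, 102.8, 154.6, 137.1) = 102.8 kips → net-section rupture.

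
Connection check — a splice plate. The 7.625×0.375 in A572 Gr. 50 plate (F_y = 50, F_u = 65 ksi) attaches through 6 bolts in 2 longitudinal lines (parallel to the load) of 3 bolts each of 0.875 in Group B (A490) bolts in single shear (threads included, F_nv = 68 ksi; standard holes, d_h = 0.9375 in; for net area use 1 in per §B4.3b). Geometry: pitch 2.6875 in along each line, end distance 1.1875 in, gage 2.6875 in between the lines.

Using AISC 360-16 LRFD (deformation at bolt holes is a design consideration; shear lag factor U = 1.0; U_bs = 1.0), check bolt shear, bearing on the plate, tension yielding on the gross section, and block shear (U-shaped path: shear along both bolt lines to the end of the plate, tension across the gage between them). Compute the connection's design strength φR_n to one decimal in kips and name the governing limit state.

Bolt shear: A_b = π(0.875)²/4 = 0.60132 in². φR_n = 0.75 × 68 × 0.60132 × 6 × 1 = 184.0 kips.
Bearing (0.375 in plate, F_u = 65 ksi): end bolts L_c = 1.1875 − 0.9375/2 = 0.71875, R_n = min(1.2×0.71875×0.375×65, 2.4×0.875×0.375×65) = 21.023 kips/bolt; interior L_c = 2.6875 − 0.9375 = 1.75, R_n = 51.188 kips/bolt. φR_n = 0.75 × (2×21.023 + 4×51.188) = 185.1 kips.
Tension yield (gross): A_g = 7.625×0.375 = 2.8594 in². φR_n = 0.90 × 50 × 2.8594 = 128.7 kips.
Block shear: shear path 2×[1.1875+2×2.6875] = 2×6.5625 in, A_gv = 4.9219, A_nv = 2×(6.5625 − 2.5×1)×0.375 = 3.0469 in²; tension across gage: (2.6875 − 1×1)×0.375 = 0.63281 in². R_n = min(0.6×65×3.0469, 0.6×50×4.9219) + 1.0×65×0.63281 = min(118.83, 147.66) + 41.133 = 159.96 kips. φR_n = 0.75 × 159.96 = 120.0 kips.
Governing: min(184.0, 185.1, 128.7, 120.0) = 120.0 kips → block shear.

120.0 kips (block shear governs)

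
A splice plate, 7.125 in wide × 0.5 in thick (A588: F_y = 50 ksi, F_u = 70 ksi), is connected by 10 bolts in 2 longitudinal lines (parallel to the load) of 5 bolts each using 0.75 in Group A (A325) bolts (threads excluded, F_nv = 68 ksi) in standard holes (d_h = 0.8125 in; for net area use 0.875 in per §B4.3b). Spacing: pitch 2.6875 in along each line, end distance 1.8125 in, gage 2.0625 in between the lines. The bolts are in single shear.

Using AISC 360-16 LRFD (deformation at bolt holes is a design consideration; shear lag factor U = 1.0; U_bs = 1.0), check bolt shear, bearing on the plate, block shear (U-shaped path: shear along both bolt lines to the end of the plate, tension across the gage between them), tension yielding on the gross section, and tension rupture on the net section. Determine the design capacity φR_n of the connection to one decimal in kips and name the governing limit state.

141.1 kips (net-section rupture governs)

Bolt shear: A_b = π(0.75)²/4 = 0.44179 in². φR_n = 0.75 × 68 × 0.44179 × 10 × 1 = 225.3 kips.
Bearing (0.5 in plate, F_u = 70 ksi): end bolts L_c = 1.8125 − 0.8125/2 = 1.40625, R_n = min(1.2×1.40625×0.5×70, 2.4×0.75×0.5×70) = 59.063 kips/bolt; interior L_c = 2.6875 − 0.8125 = 1.875, R_n = 63 kips/bolt. φR_n = 0.75 × (2×59.063 + 8×63) = 466.6 kips.
Block shear: shear path 2×[1.8125+4×2.6875] = 2×12.5625 in, A_gv = 12.563, A_nv = 2×(12.5625 − 4.5×0.875)×0.5 = 8.625 in²; tension across gage: (2.0625 − 1×0.875)×0.5 = 0.59375 in². R_n = min(0.6×70×8.625, 0.6×50×12.563) + 1.0×70×0.59375 = min(362.25, 376.89) + 41.563 = 403.81 kips. φR_n = 0.75 × 403.81 = 302.9 kips.
Tension yield (gross): A_g = 7.125×0.5 = 3.5625 in². φR_n = 0.90 × 50 × 3.5625 = 160.3 kips.
Tension rupture (net): A_n = (7.125 − 2×0.875)×0.5 = 2.6875 in² (U = 1.0, A_e = A_n). φR_n = 0.75 × 70 × 2.6875 = 141.1 kips.
Governing: min(225.3, 466.6, 302.9, 160.3, 141.1) = 141.1 kips → net-section rupture.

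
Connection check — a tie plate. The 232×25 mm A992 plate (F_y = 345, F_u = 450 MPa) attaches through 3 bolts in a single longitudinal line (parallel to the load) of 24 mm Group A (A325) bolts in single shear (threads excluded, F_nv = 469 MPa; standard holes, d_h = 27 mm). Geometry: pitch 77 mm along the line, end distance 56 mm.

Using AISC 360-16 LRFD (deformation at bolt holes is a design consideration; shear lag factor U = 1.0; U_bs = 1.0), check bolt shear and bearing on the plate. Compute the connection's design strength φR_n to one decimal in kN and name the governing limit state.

477.4 kN (bolt shear governs)

Bolt shear: A_b = π(24)²/4 = 452.39 mm². φR_n = 0.75 × 469 × 452.39 × 3 × 1 = 477.4 kN.
Bearing (25 mm plate, F_u = 450 MPa): end bolts L_c = 56 − 27/2 = 42.5, R_n = min(1.2×42.5×25×450, 2.4×24×25×450) = 573.75 kN/bolt; interior L_c = 77 − 27 = 50, R_n = 648 kN/bolt. φR_n = 0.75 × (1×573.75 + 2×648) = 1402.3 kN.
Governing: min(477.4, 1402.3) = 477.4 kN → bolt shear.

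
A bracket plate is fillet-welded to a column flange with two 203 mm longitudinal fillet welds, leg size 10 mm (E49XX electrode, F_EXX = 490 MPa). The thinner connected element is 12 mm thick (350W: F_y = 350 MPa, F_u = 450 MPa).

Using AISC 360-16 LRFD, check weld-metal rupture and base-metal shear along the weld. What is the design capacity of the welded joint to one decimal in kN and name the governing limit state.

Weld metal: throat = 0.707×10 = 7.07 mm, L = 2×203 = 406 mm. φR_n = 0.75 × 0.6 × 490 × 7.07 × 406 = 632.9 kN.
Base metal shear (12 mm plate): yield φR_n = 1.0×0.6×350×12×406 = 1023.1 kN; rupture φR_n = 0.75×0.6×450×12×406 = 986.6 kN; take 986.6 kN (rupture).
Governing: min(632.9, 986.6) = 632.9 kN → weld metal.

632.9 kN (weld metal governs)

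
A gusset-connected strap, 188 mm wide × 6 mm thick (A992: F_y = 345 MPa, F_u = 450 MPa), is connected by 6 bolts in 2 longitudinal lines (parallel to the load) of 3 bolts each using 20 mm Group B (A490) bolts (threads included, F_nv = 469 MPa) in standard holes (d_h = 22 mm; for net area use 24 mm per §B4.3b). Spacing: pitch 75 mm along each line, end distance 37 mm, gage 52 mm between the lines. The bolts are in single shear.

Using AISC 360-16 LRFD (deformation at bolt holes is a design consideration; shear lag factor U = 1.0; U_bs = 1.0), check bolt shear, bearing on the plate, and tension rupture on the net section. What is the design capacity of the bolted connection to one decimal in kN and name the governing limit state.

283.5 kN (net-section rupture governs)

Bolt shear: A_b = π(20)²/4 = 314.16 mm². φR_n = 0.75 × 469 × 314.16 × 6 × 1 = 663.0 kN.
Bearing (6 mm plate, F_u = 450 MPa): end bolts L_c = 37 − 22/2 = 26, R_n = min(1.2×26×6×450, 2.4×20×6×450) = 84.24 kN/bolt; interior L_c = 75 − 22 = 53, R_n = 129.6 kN/bolt. φR_n = 0.75 × (2×84.24 + 4×129.6) = 515.2 kN.
Tension rupture (net): A_n = (188 − 2×24)×6 = 840 mm² (U = 1.0, A_e = A_n). φR_n = 0.75 × 450 × 840 = 283.5 kN.
Governing: min(663.0, 515.2, 283.5) = 283.5 kN → net-section rupture.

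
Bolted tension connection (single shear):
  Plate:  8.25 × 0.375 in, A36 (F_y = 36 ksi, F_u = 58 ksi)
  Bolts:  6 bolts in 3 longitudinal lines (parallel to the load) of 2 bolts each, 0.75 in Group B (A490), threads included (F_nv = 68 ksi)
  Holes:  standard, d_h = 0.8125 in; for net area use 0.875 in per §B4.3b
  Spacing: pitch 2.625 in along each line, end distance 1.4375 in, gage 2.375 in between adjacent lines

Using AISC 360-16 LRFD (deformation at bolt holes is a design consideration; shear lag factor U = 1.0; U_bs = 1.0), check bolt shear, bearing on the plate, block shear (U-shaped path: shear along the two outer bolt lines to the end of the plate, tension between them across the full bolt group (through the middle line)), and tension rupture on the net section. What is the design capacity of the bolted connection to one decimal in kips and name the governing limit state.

91.8 kips (net-section rupture governs)

Bolt shear: A_b = π(0.75)²/4 = 0.44179 in². φR_n = 0.75 × 68 × 0.44179 × 6 × 1 = 135.2 kips.
Bearing (0.375 in plate, F_u = 58 ksi): end bolts L_c = 1.4375 − 0.8125/2 = 1.03125, R_n = min(1.2×1.03125×0.375×58, 2.4×0.75×0.375×58) = 26.916 kips/bolt; interior L_c = 2.625 − 0.8125 = 1.8125, R_n = 39.15 kips/bolt. φR_n = 0.75 × (3×26.916 + 3×39.15) = 148.6 kips.
Block shear: shear path 2×[1.4375+1×2.625] = 2×4.0625 in, A_gv = 3.0469, A_nv = 2×(4.0625 − 1.5×0.875)×0.375 = 2.0625 in²; tension across gage: (4.75 − 2×0.875)×0.375 = 1.125 in². R_n = min(0.6×58×2.0625, 0.6×36×3.0469) + 1.0×58×1.125 = min(71.775, 65.813) + 65.25 = 131.06 kips. φR_n = 0.75 × 131.06 = 98.3 kips.
Tension rupture (net): A_n = (8.25 − 3×0.875)×0.375 = 2.1094 in² (U = 1.0, A_e = A_n). φR_n = 0.75 × 58 × 2.1094 = 91.8 kips.
Governing: min(135.2, 148.6, 98.3, 91.8) = 91.8 kips → net-section rupture.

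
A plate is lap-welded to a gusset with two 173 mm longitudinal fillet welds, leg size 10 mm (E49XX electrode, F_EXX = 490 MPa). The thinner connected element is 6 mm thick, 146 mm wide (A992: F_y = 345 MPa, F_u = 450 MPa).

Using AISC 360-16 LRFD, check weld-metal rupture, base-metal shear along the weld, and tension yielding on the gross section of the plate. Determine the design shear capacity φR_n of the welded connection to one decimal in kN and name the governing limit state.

272.0 kN (gross-section yield governs)

Weld metal: throat = 0.707×10 = 7.07 mm, L = 2×173 = 346 mm. φR_n = 0.75 × 0.6 × 490 × 7.07 × 346 = 539.4 kN.
Base metal shear (6 mm plate): yield φR_n = 1.0×0.6×345×6×346 = 429.7 kN; rupture φR_n = 0.75×0.6×450×6×346 = 420.4 kN; take 420.4 kN (rupture).
Tension yield (gross): A_g = 146×6 = 876 mm². φR_n = 0.90 × 345 × 876 = 272.0 kN.
Governing: min(539.4, 420.4, 272.0) = 272.0 kN → gross-section yield.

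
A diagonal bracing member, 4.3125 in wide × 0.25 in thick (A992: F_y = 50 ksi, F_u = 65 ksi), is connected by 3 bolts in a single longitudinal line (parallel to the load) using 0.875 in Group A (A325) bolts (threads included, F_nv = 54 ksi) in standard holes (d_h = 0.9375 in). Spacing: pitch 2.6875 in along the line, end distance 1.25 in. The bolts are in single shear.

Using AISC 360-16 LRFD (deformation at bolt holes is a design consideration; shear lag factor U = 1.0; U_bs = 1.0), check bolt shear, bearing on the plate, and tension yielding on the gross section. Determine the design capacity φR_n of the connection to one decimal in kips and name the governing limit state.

48.5 kips (gross-section yield governs)

Bolt shear: A_b = π(0.875)²/4 = 0.60132 in². φR_n = 0.75 × 54 × 0.60132 × 3 × 1 = 73.1 kips.
Bearing (0.25 in plate, F_u = 65 ksi): end bolts L_c = 1.25 − 0.9375/2 = 0.78125, R_n = min(1.2×0.78125×0.25×65, 2.4×0.875×0.25×65) = 15.234 kips/bolt; interior L_c = 2.6875 − 0.9375 = 1.75, R_n = 34.125 kips/bolt. φR_n = 0.75 × (1×15.234 + 2×34.125) = 62.6 kips.
Tension yield (gross): A_g = 4.3125×0.25 = 1.0781 in². φR_n = 0.90 × 50 × 1.0781 = 48.5 kips.
Governing: min(73.1, 62.6, 48.5) = 48.5 kips → gross-section yield.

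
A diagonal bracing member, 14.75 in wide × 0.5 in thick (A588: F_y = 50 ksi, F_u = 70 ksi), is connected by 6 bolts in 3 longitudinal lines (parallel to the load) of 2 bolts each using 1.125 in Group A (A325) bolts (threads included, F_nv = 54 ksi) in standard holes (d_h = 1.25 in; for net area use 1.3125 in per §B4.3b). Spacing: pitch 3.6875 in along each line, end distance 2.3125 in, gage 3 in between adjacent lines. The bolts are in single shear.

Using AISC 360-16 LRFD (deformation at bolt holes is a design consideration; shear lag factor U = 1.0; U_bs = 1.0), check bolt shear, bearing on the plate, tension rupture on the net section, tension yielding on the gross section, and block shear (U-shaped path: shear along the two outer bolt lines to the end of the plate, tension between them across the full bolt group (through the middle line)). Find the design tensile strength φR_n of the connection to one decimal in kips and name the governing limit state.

215.6 kips (block shear governs)

Bolt shear: A_b = π(1.125)²/4 = 0.99402 in². φR_n = 0.75 × 54 × 0.99402 × 6 × 1 = 241.5 kips.
Bearing (0.5 in plate, F_u = 70 ksi): end bolts L_c = 2.3125 − 1.25/2 = 1.6875, R_n = min(1.2×1.6875×0.5×70, 2.4×1.125×0.5×70) = 70.875 kips/bolt; interior L_c = 3.6875 − 1.25 = 2.4375, R_n = 94.5 kips/bolt. φR_n = 0.75 × (3×70.875 + 3×94.5) = 372.1 kips.
Tension rupture (net): A_n = (14.75 − 3×1.3125)×0.5 = 5.4063 in² (U = 1.0, A_e = A_n). φR_n = 0.75 × 70 × 5.4063 = 283.8 kips.
Tension yield (gross): A_g = 14.75×0.5 = 7.375 in². φR_n = 0.90 × 50 × 7.375 = 331.9 kips.
Block shear: shear path 2×[2.3125+1×3.6875] = 2×6 in, A_gv = 6, A_nv = 2×(6 − 1.5×1.3125)×0.5 = 4.0313 in²; tension across gage: (6 − 2×1.3125)×0.5 = 1.6875 in². R_n = min(0.6×70×4.0313, 0.6×50×6) + 1.0×70×1.6875 = min(169.31, 180) + 118.13 = 287.44 kips. φR_n = 0.75 × 287.44 = 215.6 kips.
Governing: min(241.5, 372.1, 283.8, 331.9, 215.6) = 215.6 kips → block shear.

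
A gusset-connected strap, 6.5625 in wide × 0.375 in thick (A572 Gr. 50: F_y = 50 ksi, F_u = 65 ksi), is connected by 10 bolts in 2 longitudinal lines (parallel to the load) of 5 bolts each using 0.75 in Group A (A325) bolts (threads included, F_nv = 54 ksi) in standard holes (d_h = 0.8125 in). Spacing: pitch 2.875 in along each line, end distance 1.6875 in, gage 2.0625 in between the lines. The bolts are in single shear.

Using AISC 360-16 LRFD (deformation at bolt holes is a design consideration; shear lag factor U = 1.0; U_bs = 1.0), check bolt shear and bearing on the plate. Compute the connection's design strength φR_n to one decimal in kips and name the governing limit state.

Bolt shear: A_b = π(0.75)²/4 = 0.44179 in². φR_n = 0.75 × 54 × 0.44179 × 10 × 1 = 178.9 kips.
Bearing (0.375 in plate, F_u = 65 ksi): end bolts L_c = 1.6875 − 0.8125/2 = 1.28125, R_n = min(1.2×1.28125×0.375×65, 2.4×0.75×0.375×65) = 37.477 kips/bolt; interior L_c = 2.875 − 0.8125 = 2.0625, R_n = 43.875 kips/bolt. φR_n = 0.75 × (2×37.477 + 8×43.875) = 319.5 kips.
Governing: min(178.9, 319.5) = 178.9 kips → bolt shear.

178.9 kips (bolt shear governs)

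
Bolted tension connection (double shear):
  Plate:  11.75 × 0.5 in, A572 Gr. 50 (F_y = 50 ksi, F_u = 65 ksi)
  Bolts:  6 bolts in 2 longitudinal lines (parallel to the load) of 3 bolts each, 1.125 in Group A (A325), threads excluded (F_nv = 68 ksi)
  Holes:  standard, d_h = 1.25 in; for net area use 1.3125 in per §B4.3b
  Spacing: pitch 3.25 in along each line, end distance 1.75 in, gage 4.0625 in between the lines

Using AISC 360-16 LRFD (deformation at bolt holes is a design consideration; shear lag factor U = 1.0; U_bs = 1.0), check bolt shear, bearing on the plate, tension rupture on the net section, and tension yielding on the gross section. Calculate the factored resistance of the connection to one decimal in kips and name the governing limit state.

Bolt shear: A_b = π(1.125)²/4 = 0.99402 in². φR_n = 0.75 × 68 × 0.99402 × 6 × 2 = 608.3 kips.
Bearing (0.5 in plate, F_u = 65 ksi): end bolts L_c = 1.75 − 1.25/2 = 1.125, R_n = min(1.2×1.125×0.5×65, 2.4×1.125×0.5×65) = 43.875 kips/bolt; interior L_c = 3.25 − 1.25 = 2, R_n = 78 kips/bolt. φR_n = 0.75 × (2×43.875 + 4×78) = 299.8 kips.
Tension rupture (net): A_n = (11.75 − 2×1.3125)×0.5 = 4.5625 in² (U = 1.0, A_e = A_n). φR_n = 0.75 × 65 × 4.5625 = 222.4 kips.
Tension yield (gross): A_g = 11.75×0.5 = 5.875 in². φR_n = 0.90 × 50 × 5.875 = 264.4 kips.
Governing: min(608.3, 299.8, 222.4, 264.4) = 222.4 kips → net-section rupture.

222.4 kips (net-section rupture governs)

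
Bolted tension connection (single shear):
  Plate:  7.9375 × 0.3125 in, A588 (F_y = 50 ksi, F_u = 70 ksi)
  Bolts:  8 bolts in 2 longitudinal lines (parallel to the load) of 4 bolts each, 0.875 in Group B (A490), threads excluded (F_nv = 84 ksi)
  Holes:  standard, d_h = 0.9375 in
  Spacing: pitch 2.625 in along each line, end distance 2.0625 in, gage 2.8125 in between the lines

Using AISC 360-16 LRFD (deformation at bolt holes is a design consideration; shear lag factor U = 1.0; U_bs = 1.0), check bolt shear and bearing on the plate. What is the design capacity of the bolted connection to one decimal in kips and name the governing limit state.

262.1 kips (bearing governs)

Bolt shear: A_b = π(0.875)²/4 = 0.60132 in². φR_n = 0.75 × 84 × 0.60132 × 8 × 1 = 303.1 kips.
Bearing (0.3125 in plate, F_u = 70 ksi): end bolts L_c = 2.0625 − 0.9375/2 = 1.59375, R_n = min(1.2×1.59375×0.3125×70, 2.4×0.875×0.3125×70) = 41.836 kips/bolt; interior L_c = 2.625 − 0.9375 = 1.6875, R_n = 44.297 kips/bolt. φR_n = 0.75 × (2×41.836 + 6×44.297) = 262.1 kips.
Governing: min(303.1, 262.1) = 262.1 kips → bearing.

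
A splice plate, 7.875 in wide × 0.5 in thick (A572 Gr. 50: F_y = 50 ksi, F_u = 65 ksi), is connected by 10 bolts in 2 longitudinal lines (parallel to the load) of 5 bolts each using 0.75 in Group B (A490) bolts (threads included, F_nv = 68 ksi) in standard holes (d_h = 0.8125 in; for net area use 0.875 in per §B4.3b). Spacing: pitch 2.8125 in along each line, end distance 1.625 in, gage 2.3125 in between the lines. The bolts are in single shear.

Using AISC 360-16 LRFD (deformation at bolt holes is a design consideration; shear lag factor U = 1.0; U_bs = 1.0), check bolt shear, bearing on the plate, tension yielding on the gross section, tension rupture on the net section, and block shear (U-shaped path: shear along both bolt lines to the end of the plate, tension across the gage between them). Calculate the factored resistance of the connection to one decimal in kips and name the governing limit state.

Bolt shear: A_b = π(0.75)²/4 = 0.44179 in². φR_n = 0.75 × 68 × 0.44179 × 10 × 1 = 225.3 kips.
Bearing (0.5 in plate, F_u = 65 ksi): end bolts L_c = 1.625 − 0.8125/2 = 1.21875, R_n = min(1.2×1.21875×0.5×65, 2.4×0.75×0.5×65) = 47.531 kips/bolt; interior L_c = 2.8125 − 0.8125 = 2, R_n = 58.5 kips/bolt. φR_n = 0.75 × (2×47.531 + 8×58.5) = 422.3 kips.
Tension yield (gross): A_g = 7.875×0.5 = 3.9375 in². φR_n = 0.90 × 50 × 3.9375 = 177.2 kips.
Tension rupture (net): A_n = (7.875 − 2×0.875)×0.5 = 3.0625 in² (U = 1.0, A_e = A_n). φR_n = 0.75 × 65 × 3.0625 = 149.3 kips.
Block shear: shear path 2×[1.625+4×2.8125] = 2×12.875 in, A_gv = 12.875, A_nv = 2×(12.875 − 4.5×0.875)×0.5 = 8.9375 in²; tension across gage: (2.3125 − 1×0.875)×0.5 = 0.71875 in². R_n = min(0.6×65×8.9375, 0.6×50×12.875) + 1.0×65×0.71875 = min(348.56, 386.25) + 46.719 = 395.28 kips. φR_n = 0.75 × 395.28 = 296.5 kips.
Governing: min(225.3, 422.3, 177.2, 149.3, 296.5) = 149.3 kips → net-section rupture.

149.3 kips (net-section rupture governs)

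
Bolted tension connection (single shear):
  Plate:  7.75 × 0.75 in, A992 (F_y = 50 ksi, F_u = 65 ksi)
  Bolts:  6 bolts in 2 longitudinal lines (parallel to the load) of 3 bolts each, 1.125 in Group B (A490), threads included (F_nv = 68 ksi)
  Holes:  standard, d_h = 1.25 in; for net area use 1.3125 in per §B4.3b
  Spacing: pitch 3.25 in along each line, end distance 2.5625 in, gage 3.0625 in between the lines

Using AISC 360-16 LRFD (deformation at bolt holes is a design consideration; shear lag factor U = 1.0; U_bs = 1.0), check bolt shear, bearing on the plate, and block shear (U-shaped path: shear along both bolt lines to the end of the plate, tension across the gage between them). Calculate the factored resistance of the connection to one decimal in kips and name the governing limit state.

Bolt shear: A_b = π(1.125)²/4 = 0.99402 in². φR_n = 0.75 × 68 × 0.99402 × 6 × 1 = 304.2 kips.
Bearing (0.75 in plate, F_u = 65 ksi): end bolts L_c = 2.5625 − 1.25/2 = 1.9375, R_n = min(1.2×1.9375×0.75×65, 2.4×1.125×0.75×65) = 113.34 kips/bolt; interior L_c = 3.25 − 1.25 = 2, R_n = 117 kips/bolt. φR_n = 0.75 × (2×113.34 + 4×117) = 521.0 kips.
Block shear: shear path 2×[2.5625+2×3.25] = 2×9.0625 in, A_gv = 13.594, A_nv = 2×(9.0625 − 2.5×1.3125)×0.75 = 8.6719 in²; tension across gage: (3.0625 − 1×1.3125)×0.75 = 1.3125 in². R_n = min(0.6×65×8.6719, 0.6×50×13.594) + 1.0×65×1.3125 = min(338.2, 407.82) + 85.313 = 423.51 kips. φR_n = 0.75 × 423.51 = 317.6 kips.
Governing: min(304.2, 521.0, 317.6) = 304.2 kips → bolt shear.

304.2 kips (bolt shear governs)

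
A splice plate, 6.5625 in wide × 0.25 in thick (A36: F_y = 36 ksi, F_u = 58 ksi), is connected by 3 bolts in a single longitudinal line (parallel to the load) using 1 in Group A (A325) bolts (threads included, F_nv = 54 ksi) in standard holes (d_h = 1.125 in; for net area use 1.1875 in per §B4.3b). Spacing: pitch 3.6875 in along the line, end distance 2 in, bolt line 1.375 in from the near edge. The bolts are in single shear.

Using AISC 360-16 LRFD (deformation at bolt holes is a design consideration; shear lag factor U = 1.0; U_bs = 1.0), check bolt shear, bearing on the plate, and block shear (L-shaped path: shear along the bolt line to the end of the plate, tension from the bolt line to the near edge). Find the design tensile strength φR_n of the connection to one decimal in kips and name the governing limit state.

Bolt shear: A_b = π(1)²/4 = 0.7854 in². φR_n = 0.75 × 54 × 0.7854 × 3 × 1 = 95.4 kips.
Bearing (0.25 in plate, F_u = 58 ksi): end bolts L_c = 2 − 1.125/2 = 1.4375, R_n = min(1.2×1.4375×0.25×58, 2.4×1×0.25×58) = 25.013 kips/bolt; interior L_c = 3.6875 − 1.125 = 2.5625, R_n = 34.8 kips/bolt. φR_n = 0.75 × (1×25.013 + 2×34.8) = 71.0 kips.
Block shear: shear path 1×[2+2×3.6875] = 1×9.375 in, A_gv = 2.3438, A_nv = 1×(9.375 − 2.5×1.1875)×0.25 = 1.6016 in²; tension to near edge: (1.375 − 0.5×1.1875)×0.25 = 0.19531 in². R_n = min(0.6×58×1.6016, 0.6×36×2.3438) + 1.0×58×0.19531 = min(55.736, 50.626) + 11.328 = 61.954 kips. φR_n = 0.75 × 61.954 = 46.5 kips.
Governing: min(95.4, 71.0, 46.5) = 46.5 kips → block shear.

46.5 kips (block shear governs)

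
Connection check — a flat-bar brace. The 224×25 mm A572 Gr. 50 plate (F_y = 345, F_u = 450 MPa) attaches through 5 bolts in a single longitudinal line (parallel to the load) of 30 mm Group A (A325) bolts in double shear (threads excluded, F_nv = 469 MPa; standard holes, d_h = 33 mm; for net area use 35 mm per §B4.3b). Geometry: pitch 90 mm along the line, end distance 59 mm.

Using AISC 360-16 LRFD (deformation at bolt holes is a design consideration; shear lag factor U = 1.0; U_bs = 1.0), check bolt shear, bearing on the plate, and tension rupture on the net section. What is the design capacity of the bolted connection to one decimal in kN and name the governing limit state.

1594.7 kN (net-section rupture governs)

Bolt shear: A_b = π(30)²/4 = 706.86 mm². φR_n = 0.75 × 469 × 706.86 × 5 × 2 = 2486.4 kN.
Bearing (25 mm plate, F_u = 450 MPa): end bolts L_c = 59 − 33/2 = 42.5, R_n = min(1.2×42.5×25×450, 2.4×30×25×450) = 573.75 kN/bolt; interior L_c = 90 − 33 = 57, R_n = 769.5 kN/bolt. φR_n = 0.75 × (1×573.75 + 4×769.5) = 2738.8 kN.
Tension rupture (net): A_n = (224 − 1×35)×25 = 4725 mm² (U = 1.0, A_e = A_n). φR_n = 0.75 × 450 × 4725 = 1594.7 kN.
Governing: min(2486.4, 2738.8, 1594.7) = 1594.7 kN → net-section rupture.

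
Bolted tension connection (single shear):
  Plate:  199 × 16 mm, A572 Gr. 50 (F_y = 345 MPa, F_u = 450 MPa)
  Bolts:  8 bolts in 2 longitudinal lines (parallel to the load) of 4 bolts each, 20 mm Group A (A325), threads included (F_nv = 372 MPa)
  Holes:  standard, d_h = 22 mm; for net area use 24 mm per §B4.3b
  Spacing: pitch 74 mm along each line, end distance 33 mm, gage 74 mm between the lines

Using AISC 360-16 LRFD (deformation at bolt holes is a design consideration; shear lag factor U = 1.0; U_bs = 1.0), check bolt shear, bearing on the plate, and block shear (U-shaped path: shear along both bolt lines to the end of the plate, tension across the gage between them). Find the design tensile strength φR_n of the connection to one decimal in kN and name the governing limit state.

Bolt shear: A_b = π(20)²/4 = 314.16 mm². φR_n = 0.75 × 372 × 314.16 × 8 × 1 = 701.2 kN.
Bearing (16 mm plate, F_u = 450 MPa): end bolts L_c = 33 − 22/2 = 22, R_n = min(1.2×22×16×450, 2.4×20×16×450) = 190.08 kN/bolt; interior L_c = 74 − 22 = 52, R_n = 345.6 kN/bolt. φR_n = 0.75 × (2×190.08 + 6×345.6) = 1840.3 kN.
Block shear: shear path 2×[33+3×74] = 2×255 mm, A_gv = 8160, A_nv = 2×(255 − 3.5×24)×16 = 5472 mm²; tension across gage: (74 − 1×24)×16 = 800 mm². R_n = min(0.6×450×5472, 0.6×345×8160) + 1.0×450×800 = min(1477.4, 1689.1) + 360 = 1837.4 kN. φR_n = 0.75 × 1837.4 = 1378.1 kN.
Governing: min(701.2, 1840.3, 1378.1) = 701.2 kN → bolt shear.

701.2 kN (bolt shear governs)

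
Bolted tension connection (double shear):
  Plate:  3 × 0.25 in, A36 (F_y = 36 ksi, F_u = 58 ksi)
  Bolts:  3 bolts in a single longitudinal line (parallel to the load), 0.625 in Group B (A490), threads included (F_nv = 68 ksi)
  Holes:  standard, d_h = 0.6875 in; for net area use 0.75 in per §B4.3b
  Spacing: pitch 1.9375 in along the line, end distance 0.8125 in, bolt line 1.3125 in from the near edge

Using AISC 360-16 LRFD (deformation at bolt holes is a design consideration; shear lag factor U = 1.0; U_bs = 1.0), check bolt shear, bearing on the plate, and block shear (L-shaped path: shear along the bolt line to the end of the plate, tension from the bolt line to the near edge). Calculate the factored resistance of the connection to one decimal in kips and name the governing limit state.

Bolt shear: A_b = π(0.625)²/4 = 0.3068 in². φR_n = 0.75 × 68 × 0.3068 × 3 × 2 = 93.9 kips.
Bearing (0.25 in plate, F_u = 58 ksi): end bolts L_c = 0.8125 − 0.6875/2 = 0.46875, R_n = min(1.2×0.46875×0.25×58, 2.4×0.625×0.25×58) = 8.1563 kips/bolt; interior L_c = 1.9375 − 0.6875 = 1.25, R_n = 21.75 kips/bolt. φR_n = 0.75 × (1×8.1563 + 2×21.75) = 38.7 kips.
Block shear: shear path 1×[0.8125+2×1.9375] = 1×4.6875 in, A_gv = 1.1719, A_nv = 1×(4.6875 − 2.5×0.75)×0.25 = 0.70313 in²; tension to near edge: (1.3125 − 0.5×0.75)×0.25 = 0.23438 in². R_n = min(0.6×58×0.70313, 0.6×36×1.1719) + 1.0×58×0.23438 = min(24.469, 25.313) + 13.594 = 38.063 kips. φR_n = 0.75 × 38.063 = 28.5 kips.
Governing: min(93.9, 38.7, 28.5) = 28.5 kips → block shear.

28.5 kips (block shear governs)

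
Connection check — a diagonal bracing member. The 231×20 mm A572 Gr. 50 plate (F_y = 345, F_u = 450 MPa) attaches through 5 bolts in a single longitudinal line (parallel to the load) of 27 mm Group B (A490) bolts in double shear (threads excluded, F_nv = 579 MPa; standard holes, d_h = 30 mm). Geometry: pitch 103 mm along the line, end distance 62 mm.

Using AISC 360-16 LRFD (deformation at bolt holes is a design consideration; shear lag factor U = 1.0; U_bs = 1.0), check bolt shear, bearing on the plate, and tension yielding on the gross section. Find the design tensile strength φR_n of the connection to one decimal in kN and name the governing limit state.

1434.5 kN (gross-section yield governs)

Bolt shear: A_b = π(27)²/4 = 572.56 mm². φR_n = 0.75 × 579 × 572.56 × 5 × 2 = 2486.3 kN.
Bearing (20 mm plate, F_u = 450 MPa): end bolts L_c = 62 − 30/2 = 47, R_n = min(1.2×47×20×450, 2.4×27×20×450) = 507.6 kN/bolt; interior L_c = 103 − 30 = 73, R_n = 583.2 kN/bolt. φR_n = 0.75 × (1×507.6 + 4×583.2) = 2130.3 kN.
Tension yield (gross): A_g = 231×20 = 4620 mm². φR_n = 0.90 × 345 × 4620 = 1434.5 kN.
Governing: min(2486.3, 2130.3, 1434.5) = 1434.5 kN → gross-section yield.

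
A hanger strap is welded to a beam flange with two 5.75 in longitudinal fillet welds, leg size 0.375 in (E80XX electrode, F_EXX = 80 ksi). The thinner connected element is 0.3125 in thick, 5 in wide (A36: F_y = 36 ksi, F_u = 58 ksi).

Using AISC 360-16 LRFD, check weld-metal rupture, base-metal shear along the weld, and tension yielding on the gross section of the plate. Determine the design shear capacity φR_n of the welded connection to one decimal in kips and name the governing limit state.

Weld metal: throat = 0.707×0.375 = 0.26513 in, L = 2×5.75 = 11.5 in. φR_n = 0.75 × 0.6 × 80 × 0.26513 × 11.5 = 109.8 kips.
Base metal shear (0.3125 in plate): yield φR_n = 1.0×0.6×36×0.3125×11.5 = 77.6 kips; rupture φR_n = 0.75×0.6×58×0.3125×11.5 = 93.8 kips; take 77.6 kips (yield).
Tension yield (gross): A_g = 5×0.3125 = 1.5625 in². φR_n = 0.90 × 36 × 1.5625 = 50.6 kips.
Governing: min(109.8, 77.6, 50.6) = 50.6 kips → gross-section yield.

50.6 kips (gross-section yield governs)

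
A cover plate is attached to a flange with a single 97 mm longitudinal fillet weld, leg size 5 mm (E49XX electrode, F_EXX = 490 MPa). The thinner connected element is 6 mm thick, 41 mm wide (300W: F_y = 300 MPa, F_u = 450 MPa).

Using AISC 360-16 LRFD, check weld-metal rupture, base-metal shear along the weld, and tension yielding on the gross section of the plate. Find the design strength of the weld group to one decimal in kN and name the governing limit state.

66.4 kN (gross-section yield governs)

Weld metal: throat = 0.707×5 = 3.535 mm, L = 97 mm. φR_n = 0.75 × 0.6 × 490 × 3.535 × 97 = 75.6 kN.
Base metal shear (6 mm plate): yield φR_n = 1.0×0.6×300×6×97 = 104.8 kN; rupture φR_n = 0.75×0.6×450×6×97 = 117.9 kN; take 104.8 kN (yield).
Tension yield (gross): A_g = 41×6 = 246 mm². φR_n = 0.90 × 300 × 246 = 66.4 kN.
Governing: min(75.6, 104.8, 66.4) = 66.4 kN → gross-section yield.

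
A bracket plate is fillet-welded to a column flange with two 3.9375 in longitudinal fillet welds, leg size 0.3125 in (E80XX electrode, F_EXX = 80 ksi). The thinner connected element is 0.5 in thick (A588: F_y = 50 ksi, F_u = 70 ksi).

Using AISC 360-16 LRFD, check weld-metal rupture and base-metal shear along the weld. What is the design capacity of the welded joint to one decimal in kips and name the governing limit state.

Weld metal: throat = 0.707×0.3125 = 0.22094 in, L = 2×3.9375 = 7.875 in. φR_n = 0.75 × 0.6 × 80 × 0.22094 × 7.875 = 62.6 kips.
Base metal shear (0.5 in plate): yield φR_n = 1.0×0.6×50×0.5×7.875 = 118.1 kips; rupture φR_n = 0.75×0.6×70×0.5×7.875 = 124.0 kips; take 118.1 kips (yield).
Governing: min(62.6, 118.1) = 62.6 kips → weld metal.

62.6 kips (weld metal governs)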